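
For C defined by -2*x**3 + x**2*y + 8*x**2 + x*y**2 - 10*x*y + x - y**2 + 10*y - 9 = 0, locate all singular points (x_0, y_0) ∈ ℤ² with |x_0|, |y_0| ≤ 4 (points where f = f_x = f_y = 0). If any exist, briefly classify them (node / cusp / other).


Singular points: {(2, 3)}; classification: node.

Compute partial derivatives:
  f_x = -6*x**2 + 2*x*y + 16*x + y**2 - 10*y + 1.
  f_y = x**2 + 2*x*y - 10*x - 2*y + 10.
Scan x_0 ∈ {−4, ..., 4}. For each x_0, f_y(x_0, y) is a polynomial in y; find its integer roots y ∈ {−4, ..., 4}, then test f_x and f at those candidates.
  x = -4: f_y(-4, y) = 66 - 10*y; no integer root y with |y| ≤ 4.
  x = -3: f_y(-3, y) = 49 - 8*y; no integer root y with |y| ≤ 4.
  x = -2: f_y(-2, y) = 34 - 6*y; no integer root y with |y| ≤ 4.
  x = -1: f_y(-1, y) = 21 - 4*y; no integer root y with |y| ≤ 4.
  x = 0: f_y(0, y) = 10 - 2*y; no integer root y with |y| ≤ 4.
  x = 1: f_y(1, y) = 1; no integer root y with |y| ≤ 4.
  x = 2: f_y(2, y) = 2*y - 6; vanishes at y ∈ {3}. (2, 3): f_x = 0, f = 0 — SINGULAR.
  x = 3: f_y(3, y) = 4*y - 11; no integer root y with |y| ≤ 4.
  x = 4: f_y(4, y) = 6*y - 14; no integer root y with |y| ≤ 4.
Only singular point on the grid: (2, 3).
Classify: substitute x = 2 + u, y = 3 + v and expand: f = -2*u**3 + u**2*v - u**2 + u*v**2 + v**2.
No constant or linear terms (consistent with a singular point). Quadratic part: -u**2 + v**2. Cubic part: -2*u**3 + u**2*v + u*v**2.
The quadratic part v**2 - u**2 = (v − u)(v + u) splits into two distinct linear factors, so there are two distinct tangent lines y − 3 = ±(x − 2) — this is a node (ordinary double point).
Classification: node.


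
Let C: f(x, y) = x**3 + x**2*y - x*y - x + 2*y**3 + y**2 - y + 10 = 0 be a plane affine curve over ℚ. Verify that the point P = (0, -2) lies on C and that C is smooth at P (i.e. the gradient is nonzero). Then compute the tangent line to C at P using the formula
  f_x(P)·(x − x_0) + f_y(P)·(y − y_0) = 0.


Tangent line at P: x + 19*y + 38 = 0.

Step 1: f(0, -2) = 0, so P lies on C.
Step 2: partial derivatives
  f_x(x, y) = 3*x**2 + 2*x*y - y - 1, f_y(x, y) = x**2 - x + 6*y**2 + 2*y - 1.
  f_x(P) = 1, f_y(P) = 19 (gradient nonzero, so P is smooth).
Step 3: tangent line at P: 1·(x − 0) + 19·(y − -2) = 0.
Expanding: x + 19*y + 38 = 0.


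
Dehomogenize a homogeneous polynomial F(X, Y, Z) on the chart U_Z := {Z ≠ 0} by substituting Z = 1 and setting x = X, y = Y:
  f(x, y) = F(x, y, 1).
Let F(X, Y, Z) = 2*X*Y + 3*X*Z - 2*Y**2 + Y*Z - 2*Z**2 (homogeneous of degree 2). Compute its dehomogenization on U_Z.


f(x, y) = 2*x*y + 3*x - 2*y**2 + y - 2

On U_Z we set Z = 1. Each monomial c·X^i·Y^j·Z^k in F becomes c·x^i·y^j·1^k = c·x^i·y^j.
Substituting Z = 1: F(X, Y, 1) = 2*x*y + 3*x - 2*y**2 + y - 2.
Note: deg(f) ≤ deg(F) = 2; strict inequality happens when F is divisible by Z (lost terms).


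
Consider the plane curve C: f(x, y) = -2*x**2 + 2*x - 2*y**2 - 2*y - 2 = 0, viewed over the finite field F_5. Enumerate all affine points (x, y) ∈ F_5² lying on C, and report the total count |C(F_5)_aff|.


Affine F_5-points: {(2, 1), (2, 3), (4, 1), (4, 3)}; count = 4.

For each of the 25 pairs (x, y) ∈ F_5², evaluate f(x, y) mod 5. Record the zeros.
  x = 0: [0↦3, 1↦4, 2↦1, 3↦4, 4↦3]  zeros at y ∈ ∅
  x = 1: [0↦3, 1↦4, 2↦1, 3↦4, 4↦3]  zeros at y ∈ ∅
  x = 2: [0↦4, 1↦0, 2↦2, 3↦0, 4↦4]  zeros at y ∈ {1, 3}
  x = 3: [0↦1, 1↦2, 2↦4, 3↦2, 4↦1]  zeros at y ∈ ∅
  x = 4: [0↦4, 1↦0, 2↦2, 3↦0, 4↦4]  zeros at y ∈ {1, 3}
Collecting zeros: affine points = {(2, 1), (2, 3), (4, 1), (4, 3)}.
Total count |C(F_5)_aff| = 4.


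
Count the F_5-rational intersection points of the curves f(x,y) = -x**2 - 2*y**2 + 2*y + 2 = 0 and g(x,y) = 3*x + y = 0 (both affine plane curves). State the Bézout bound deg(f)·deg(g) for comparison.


Common zeros: ∅; count = 0; Bézout bound = 2.

deg(f) = 2, deg(g) = 1, so Bézout bound = 2.
Scan x ∈ F_5. For each x, list the y ∈ F_5 with f(x, y) ≡ 0 and those with g(x, y) ≡ 0 (mod 5); the common zeros in that column are the intersection.
  x = 0: f ≡ 0 at y ∈ {3}; g ≡ 0 at y ∈ {0}; common: ∅.
  x = 1: f ≡ 0 at y ∈ ∅; g ≡ 0 at y ∈ {2}; common: ∅.
  x = 2: f ≡ 0 at y ∈ ∅; g ≡ 0 at y ∈ {4}; common: ∅.
  x = 3: f ≡ 0 at y ∈ ∅; g ≡ 0 at y ∈ {1}; common: ∅.
  x = 4: f ≡ 0 at y ∈ ∅; g ≡ 0 at y ∈ {3}; common: ∅.
Collecting: common zeros = ∅, so the count is 0.
Comparison with the Bézout bound: 0 ≤ 2 = deg(f)·deg(g), as expected for curves with no common component (the affine F_5-count falls short of the bound because intersections may lie at infinity, over extension fields, or carry multiplicity).


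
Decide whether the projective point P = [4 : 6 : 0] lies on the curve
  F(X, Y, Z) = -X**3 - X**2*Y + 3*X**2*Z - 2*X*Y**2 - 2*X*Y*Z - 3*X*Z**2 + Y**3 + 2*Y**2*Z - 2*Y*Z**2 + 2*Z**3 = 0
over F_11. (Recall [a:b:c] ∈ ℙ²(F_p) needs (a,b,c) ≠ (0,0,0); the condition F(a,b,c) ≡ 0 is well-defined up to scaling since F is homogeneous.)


F(4,6,0) ≡ 10 (mod 11); P is NOT on the curve.

Evaluate F(4, 6, 0) term-by-term (mod 11).
  -X**3 ↦ -1·64·1·1 = -64
  -X**2*Y ↦ -1·16·6·1 = -96
  3*X**2*Z ↦ 3·16·1·0 = 0
  -2*X*Y**2 ↦ -2·4·36·1 = -288
  -2*X*Y*Z ↦ -2·4·6·0 = 0
  -3*X*Z**2 ↦ -3·4·1·0 = 0
  Y**3 ↦ 1·1·216·1 = 216
  2*Y**2*Z ↦ 2·1·36·0 = 0
  -2*Y*Z**2 ↦ -2·1·6·0 = 0
  2*Z**3 ↦ 2·1·1·0 = 0
Sum: F(4, 6, 0) = (-64) + (-96) + (0) + (-288) + (0) + (0) + (216) + (0) + (0) + (0) = -232.
Reducing mod 11: -232 ≡ 10 (mod 11).
Since F(a, b, c) ≡ 10 ≠ 0 (mod 11), P does NOT lie on the curve.


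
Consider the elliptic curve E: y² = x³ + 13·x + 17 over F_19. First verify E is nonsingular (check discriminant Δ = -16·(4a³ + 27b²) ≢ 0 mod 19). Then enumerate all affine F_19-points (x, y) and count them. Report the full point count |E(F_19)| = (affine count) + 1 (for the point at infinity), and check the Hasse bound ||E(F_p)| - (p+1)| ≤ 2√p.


Affine points = {(0, 6), (0, 13), (3, 8), (3, 11), (4, 0), (5, 6), (5, 13), (6, 8), (6, 11), (8, 5), (8, 14), (10, 8), (10, 11), (11, 3), (11, 16), (12, 1), (12, 18), (14, 6), (14, 13)}; affine count = 19; |E(F_19)| = 20.

Discriminant check: Δ ∝ 4a³ + 27b² = 4·13³ + 27·17² = 4·2197 + 27·289 ≡ 4 (mod 19). Nonzero ⇒ E is nonsingular.
For each x ∈ F_19, compute rhs = x³ + 13·x + 17 mod 19, then count y ∈ F_19 with y² ≡ rhs.
  x = 0: rhs = 17, matching y values: 6, 13 (2 points).
  x = 1: rhs = 12, matching y values: none (0 points).
  x = 2: rhs = 13, matching y values: none (0 points).
  x = 3: rhs = 7, matching y values: 8, 11 (2 points).
  x = 4: rhs = 0, matching y values: 0 (1 points).
  x = 5: rhs = 17, matching y values: 6, 13 (2 points).
  x = 6: rhs = 7, matching y values: 8, 11 (2 points).
  x = 7: rhs = 14, matching y values: none (0 points).
  x = 8: rhs = 6, matching y values: 5, 14 (2 points).
  x = 9: rhs = 8, matching y values: none (0 points).
  x = 10: rhs = 7, matching y values: 8, 11 (2 points).
  x = 11: rhs = 9, matching y values: 3, 16 (2 points).
  x = 12: rhs = 1, matching y values: 1, 18 (2 points).
  x = 13: rhs = 8, matching y values: none (0 points).
  x = 14: rhs = 17, matching y values: 6, 13 (2 points).
  x = 15: rhs = 15, matching y values: none (0 points).
  x = 16: rhs = 8, matching y values: none (0 points).
  x = 17: rhs = 2, matching y values: none (0 points).
  x = 18: rhs = 3, matching y values: none (0 points).
Total affine count: 19.
Full point count |E(F_19)| = 19 + 1 = 20.
Hasse bound: |20 − (19+1)| = |0| = 0 ≤ 2√19 ≈ 8.7178 ✓.


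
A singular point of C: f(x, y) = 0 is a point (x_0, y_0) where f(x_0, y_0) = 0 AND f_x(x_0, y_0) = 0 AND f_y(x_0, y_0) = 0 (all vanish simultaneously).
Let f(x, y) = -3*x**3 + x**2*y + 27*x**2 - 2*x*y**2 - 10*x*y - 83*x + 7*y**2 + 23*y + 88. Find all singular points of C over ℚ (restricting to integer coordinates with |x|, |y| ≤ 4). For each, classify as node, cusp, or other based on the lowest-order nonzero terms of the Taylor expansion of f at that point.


Singular points: {(3, -1)}; classification: node.

Compute partial derivatives:
  f_x = -9*x**2 + 2*x*y + 54*x - 2*y**2 - 10*y - 83.
  f_y = x**2 - 4*x*y - 10*x + 14*y + 23.
Scan x_0 ∈ {−4, ..., 4}. For each x_0, f_y(x_0, y) is a polynomial in y; find its integer roots y ∈ {−4, ..., 4}, then test f_x and f at those candidates.
  x = -4: f_y(-4, y) = 30*y + 79; no integer root y with |y| ≤ 4.
  x = -3: f_y(-3, y) = 26*y + 62; no integer root y with |y| ≤ 4.
  x = -2: f_y(-2, y) = 22*y + 47; no integer root y with |y| ≤ 4.
  x = -1: f_y(-1, y) = 18*y + 34; no integer root y with |y| ≤ 4.
  x = 0: f_y(0, y) = 14*y + 23; no integer root y with |y| ≤ 4.
  x = 1: f_y(1, y) = 10*y + 14; no integer root y with |y| ≤ 4.
  x = 2: f_y(2, y) = 6*y + 7; no integer root y with |y| ≤ 4.
  x = 3: f_y(3, y) = 2*y + 2; vanishes at y ∈ {-1}. (3, -1): f_x = 0, f = 0 — SINGULAR.
  x = 4: f_y(4, y) = -2*y - 1; no integer root y with |y| ≤ 4.
Only singular point on the grid: (3, -1).
Classify: substitute x = 3 + u, y = -1 + v and expand: f = -3*u**3 + u**2*v - u**2 - 2*u*v**2 + v**2.
No constant or linear terms (consistent with a singular point). Quadratic part: -u**2 + v**2. Cubic part: -3*u**3 + u**2*v - 2*u*v**2.
The quadratic part v**2 - u**2 = (v − u)(v + u) splits into two distinct linear factors, so there are two distinct tangent lines y − -1 = ±(x − 3) — this is a node (ordinary double point).
Classification: node.


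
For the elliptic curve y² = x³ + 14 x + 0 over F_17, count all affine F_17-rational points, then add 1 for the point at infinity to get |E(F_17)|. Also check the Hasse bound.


Affine points = {(0, 0), (1, 7), (1, 10), (2, 6), (2, 11), (3, 1), (3, 16), (4, 1), (4, 16), (5, 5), (5, 12), (7, 4), (7, 13), (10, 1), (10, 16), (12, 3), (12, 14), (13, 4), (13, 13), (14, 4), (14, 13), (15, 7), (15, 10), (16, 6), (16, 11)}; affine count = 25; |E(F_17)| = 26.

Discriminant check: Δ ∝ 4a³ + 27b² = 4·14³ + 27·0² = 4·2744 + 27·0 ≡ 11 (mod 17). Nonzero ⇒ E is nonsingular.
For each x ∈ F_17, compute rhs = x³ + 14·x + 0 mod 17, then count y ∈ F_17 with y² ≡ rhs.
  x = 0: rhs = 0, matching y values: 0 (1 points).
  x = 1: rhs = 15, matching y values: 7, 10 (2 points).
  x = 2: rhs = 2, matching y values: 6, 11 (2 points).
  x = 3: rhs = 1, matching y values: 1, 16 (2 points).
  x = 4: rhs = 1, matching y values: 1, 16 (2 points).
  x = 5: rhs = 8, matching y values: 5, 12 (2 points).
  x = 6: rhs = 11, matching y values: none (0 points).
  x = 7: rhs = 16, matching y values: 4, 13 (2 points).
  x = 8: rhs = 12, matching y values: none (0 points).
  x = 9: rhs = 5, matching y values: none (0 points).
  x = 10: rhs = 1, matching y values: 1, 16 (2 points).
  x = 11: rhs = 6, matching y values: none (0 points).
  x = 12: rhs = 9, matching y values: 3, 14 (2 points).
  x = 13: rhs = 16, matching y values: 4, 13 (2 points).
  x = 14: rhs = 16, matching y values: 4, 13 (2 points).
  x = 15: rhs = 15, matching y values: 7, 10 (2 points).
  x = 16: rhs = 2, matching y values: 6, 11 (2 points).
Total affine count: 25.
Full point count |E(F_17)| = 25 + 1 = 26.
Hasse bound: |26 − (17+1)| = |8| = 8 ≤ 2√17 ≈ 8.2462 ✓.


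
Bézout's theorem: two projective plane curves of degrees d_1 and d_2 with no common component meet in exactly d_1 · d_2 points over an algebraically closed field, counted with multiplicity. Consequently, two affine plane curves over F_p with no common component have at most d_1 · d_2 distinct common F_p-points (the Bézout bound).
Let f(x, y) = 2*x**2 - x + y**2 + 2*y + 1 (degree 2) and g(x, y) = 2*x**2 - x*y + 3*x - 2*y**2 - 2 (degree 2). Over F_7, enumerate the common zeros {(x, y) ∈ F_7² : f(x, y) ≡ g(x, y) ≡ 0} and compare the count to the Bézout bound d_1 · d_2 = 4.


Common zeros: {(5, 1)}; count = 1; Bézout bound = 4.

deg(f) = 2, deg(g) = 2, so Bézout bound = 4.
Scan x ∈ F_7. For each x, list the y ∈ F_7 with f(x, y) ≡ 0 and those with g(x, y) ≡ 0 (mod 7); the common zeros in that column are the intersection.
  x = 0: f ≡ 0 at y ∈ {6}; g ≡ 0 at y ∈ ∅; common: ∅.
  x = 1: f ≡ 0 at y ∈ ∅; g ≡ 0 at y ∈ {1, 2}; common: ∅.
  x = 2: f ≡ 0 at y ∈ {0, 5}; g ≡ 0 at y ∈ {2, 4}; common: ∅.
  x = 3: f ≡ 0 at y ∈ ∅; g ≡ 0 at y ∈ ∅; common: ∅.
  x = 4: f ≡ 0 at y ∈ {6}; g ≡ 0 at y ∈ {0, 5}; common: ∅.
  x = 5: f ≡ 0 at y ∈ {1, 4}; g ≡ 0 at y ∈ {0, 1}; common: {1}.
  x = 6: f ≡ 0 at y ∈ {1, 4}; g ≡ 0 at y ∈ ∅; common: ∅.
Collecting: common zeros = {(5, 1)}, so the count is 1.
Comparison with the Bézout bound: 1 ≤ 4 = deg(f)·deg(g), as expected for curves with no common component (the affine F_7-count falls short of the bound because intersections may lie at infinity, over extension fields, or carry multiplicity).


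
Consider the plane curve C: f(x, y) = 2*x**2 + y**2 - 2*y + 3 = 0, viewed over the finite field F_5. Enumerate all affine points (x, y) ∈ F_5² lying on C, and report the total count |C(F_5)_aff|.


Affine F_5-points: {(1, 0), (1, 2), (2, 1), (3, 1), (4, 0), (4, 2)}; count = 6.

For each of the 25 pairs (x, y) ∈ F_5², evaluate f(x, y) mod 5. Record the zeros.
  x = 0: [0↦3, 1↦2, 2↦3, 3↦1, 4↦1]  zeros at y ∈ ∅
  x = 1: [0↦0, 1↦4, 2↦0, 3↦3, 4↦3]  zeros at y ∈ {0, 2}
  x = 2: [0↦1, 1↦0, 2↦1, 3↦4, 4↦4]  zeros at y ∈ {1}
  x = 3: [0↦1, 1↦0, 2↦1, 3↦4, 4↦4]  zeros at y ∈ {1}
  x = 4: [0↦0, 1↦4, 2↦0, 3↦3, 4↦3]  zeros at y ∈ {0, 2}
Collecting zeros: affine points = {(1, 0), (1, 2), (2, 1), (3, 1), (4, 0), (4, 2)}.
Total count |C(F_5)_aff| = 6.


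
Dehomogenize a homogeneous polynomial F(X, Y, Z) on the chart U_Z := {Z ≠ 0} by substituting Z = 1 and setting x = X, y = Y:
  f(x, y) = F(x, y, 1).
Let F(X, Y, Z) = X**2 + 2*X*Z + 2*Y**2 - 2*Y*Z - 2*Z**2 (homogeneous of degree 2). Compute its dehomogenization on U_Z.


f(x, y) = x**2 + 2*x + 2*y**2 - 2*y - 2

On U_Z we set Z = 1. Each monomial c·X^i·Y^j·Z^k in F becomes c·x^i·y^j·1^k = c·x^i·y^j.
Substituting Z = 1: F(X, Y, 1) = x**2 + 2*x + 2*y**2 - 2*y - 2.
Note: deg(f) ≤ deg(F) = 2; strict inequality happens when F is divisible by Z (lost terms).


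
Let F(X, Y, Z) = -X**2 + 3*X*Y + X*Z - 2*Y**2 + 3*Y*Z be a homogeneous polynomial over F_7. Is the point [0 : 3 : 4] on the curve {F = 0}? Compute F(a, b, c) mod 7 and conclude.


F(0,3,4) ≡ 4 (mod 7); P is NOT on the curve.

Evaluate F(0, 3, 4) term-by-term (mod 7).
  -X**2 ↦ -1·0·1·1 = 0
  3*X*Y ↦ 3·0·3·1 = 0
  X*Z ↦ 1·0·1·4 = 0
  -2*Y**2 ↦ -2·1·9·1 = -18
  3*Y*Z ↦ 3·1·3·4 = 36
Sum: F(0, 3, 4) = (0) + (0) + (0) + (-18) + (36) = 18.
Reducing mod 7: 18 ≡ 4 (mod 7).
Since F(a, b, c) ≡ 4 ≠ 0 (mod 7), P does NOT lie on the curve.


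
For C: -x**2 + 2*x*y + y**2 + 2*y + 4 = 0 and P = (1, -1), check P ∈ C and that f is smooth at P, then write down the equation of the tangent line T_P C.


Tangent line at P: -4*x + 2*y + 6 = 0.

Step 1: f(1, -1) = 0, so P lies on C.
Step 2: partial derivatives
  f_x(x, y) = -2*x + 2*y, f_y(x, y) = 2*x + 2*y + 2.
  f_x(P) = -4, f_y(P) = 2 (gradient nonzero, so P is smooth).
Step 3: tangent line at P: -4·(x − 1) + 2·(y − -1) = 0.
Expanding: -4*x + 2*y + 6 = 0.


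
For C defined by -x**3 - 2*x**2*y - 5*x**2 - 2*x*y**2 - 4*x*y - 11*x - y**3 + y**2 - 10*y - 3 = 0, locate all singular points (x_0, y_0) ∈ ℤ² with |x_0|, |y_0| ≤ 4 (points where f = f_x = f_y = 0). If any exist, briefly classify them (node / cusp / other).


Singular points: {(-3, 2)}; classification: cusp.

Compute partial derivatives:
  f_x = -3*x**2 - 4*x*y - 10*x - 2*y**2 - 4*y - 11.
  f_y = -2*x**2 - 4*x*y - 4*x - 3*y**2 + 2*y - 10.
Scan x_0 ∈ {−4, ..., 4}. For each x_0, f_y(x_0, y) is a polynomial in y; find its integer roots y ∈ {−4, ..., 4}, then test f_x and f at those candidates.
  x = -4: f_y(-4, y) = -3*y**2 + 18*y - 26; no integer root y with |y| ≤ 4.
  x = -3: f_y(-3, y) = -3*y**2 + 14*y - 16; vanishes at y ∈ {2}. (-3, 2): f_x = 0, f = 0 — SINGULAR.
  x = -2: f_y(-2, y) = -3*y**2 + 10*y - 10; no integer root y with |y| ≤ 4.
  x = -1: f_y(-1, y) = -3*y**2 + 6*y - 8; no integer root y with |y| ≤ 4.
  x = 0: f_y(0, y) = -3*y**2 + 2*y - 10; no integer root y with |y| ≤ 4.
  x = 1: f_y(1, y) = -3*y**2 - 2*y - 16; no integer root y with |y| ≤ 4.
  x = 2: f_y(2, y) = -3*y**2 - 6*y - 26; no integer root y with |y| ≤ 4.
  x = 3: f_y(3, y) = -3*y**2 - 10*y - 40; no integer root y with |y| ≤ 4.
  x = 4: f_y(4, y) = -3*y**2 - 14*y - 58; no integer root y with |y| ≤ 4.
Only singular point on the grid: (-3, 2).
Classify: substitute x = -3 + u, y = 2 + v and expand: f = -u**3 - 2*u**2*v - 2*u*v**2 - v**3 + v**2.
No constant or linear terms (consistent with a singular point). Quadratic part: v**2. Cubic part: -u**3 - 2*u**2*v - 2*u*v**2 - v**3.
The quadratic part v**2 is a perfect square, so there is a single (double) tangent line v = 0, i.e. y = 2. Restricting the cubic part to that line (v = 0) leaves -u**3 ≠ 0, so f is not divisible by v and the branch is v² ≈ u**3 to lowest order — this is a cusp.
Classification: cusp.


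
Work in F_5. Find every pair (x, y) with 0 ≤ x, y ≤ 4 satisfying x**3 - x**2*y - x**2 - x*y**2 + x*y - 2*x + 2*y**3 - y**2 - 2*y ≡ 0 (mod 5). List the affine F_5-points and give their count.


Affine F_5-points: {(0, 0), (2, 0), (2, 1), (2, 3), (4, 0)}; count = 5.

For each of the 25 pairs (x, y) ∈ F_5², evaluate f(x, y) mod 5. Record the zeros.
  x = 0: [0↦0, 1↦4, 2↦3, 3↦4, 4↦4]  zeros at y ∈ {0}
  x = 1: [0↦3, 1↦1, 2↦2, 3↦3, 4↦1]  zeros at y ∈ ∅
  x = 2: [0↦0, 1↦0, 2↦1, 3↦0, 4↦4]  zeros at y ∈ {0, 1, 3}
  x = 3: [0↦2, 1↦2, 2↦1, 3↦1, 4↦4]  zeros at y ∈ ∅
  x = 4: [0↦0, 1↦3, 2↦3, 3↦2, 4↦2]  zeros at y ∈ {0}
Collecting zeros: affine points = {(0, 0), (2, 0), (2, 1), (2, 3), (4, 0)}.
Total count |C(F_5)_aff| = 5.


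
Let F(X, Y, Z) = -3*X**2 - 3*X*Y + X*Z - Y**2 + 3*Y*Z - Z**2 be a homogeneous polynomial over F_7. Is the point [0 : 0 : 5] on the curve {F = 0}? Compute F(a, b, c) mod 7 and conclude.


F(0,0,5) ≡ 3 (mod 7); P is NOT on the curve.

Evaluate F(0, 0, 5) term-by-term (mod 7).
  -3*X**2 ↦ -3·0·1·1 = 0
  -3*X*Y ↦ -3·0·0·1 = 0
  X*Z ↦ 1·0·1·5 = 0
  -Y**2 ↦ -1·1·0·1 = 0
  3*Y*Z ↦ 3·1·0·5 = 0
  -Z**2 ↦ -1·1·1·25 = -25
Sum: F(0, 0, 5) = (0) + (0) + (0) + (0) + (0) + (-25) = -25.
Reducing mod 7: -25 ≡ 3 (mod 7).
Since F(a, b, c) ≡ 3 ≠ 0 (mod 7), P does NOT lie on the curve.


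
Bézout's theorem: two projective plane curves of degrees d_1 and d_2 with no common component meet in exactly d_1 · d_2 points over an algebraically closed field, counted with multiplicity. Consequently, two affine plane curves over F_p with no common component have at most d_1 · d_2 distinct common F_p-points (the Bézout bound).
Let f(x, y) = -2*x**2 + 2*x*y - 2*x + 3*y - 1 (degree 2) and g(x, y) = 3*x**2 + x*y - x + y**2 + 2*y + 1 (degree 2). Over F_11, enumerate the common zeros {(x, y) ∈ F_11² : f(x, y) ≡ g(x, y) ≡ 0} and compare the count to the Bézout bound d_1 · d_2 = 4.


Common zeros: {(7, 6)}; count = 1; Bézout bound = 4.

deg(f) = 2, deg(g) = 2, so Bézout bound = 4.
Scan x ∈ F_11. For each x, list the y ∈ F_11 with f(x, y) ≡ 0 and those with g(x, y) ≡ 0 (mod 11); the common zeros in that column are the intersection.
  x = 0: f ≡ 0 at y ∈ {4}; g ≡ 0 at y ∈ {10}; common: ∅.
  x = 1: f ≡ 0 at y ∈ {1}; g ≡ 0 at y ∈ ∅; common: ∅.
  x = 2: f ≡ 0 at y ∈ {5}; g ≡ 0 at y ∈ {0, 7}; common: ∅.
  x = 3: f ≡ 0 at y ∈ {4}; g ≡ 0 at y ∈ ∅; common: ∅.
  x = 4: f ≡ 0 at y ∈ ∅; g ≡ 0 at y ∈ ∅; common: ∅.
  x = 5: f ≡ 0 at y ∈ {3}; g ≡ 0 at y ∈ ∅; common: ∅.
  x = 6: f ≡ 0 at y ∈ {2}; g ≡ 0 at y ∈ {6, 8}; common: ∅.
  x = 7: f ≡ 0 at y ∈ {6}; g ≡ 0 at y ∈ {6, 7}; common: {6}.
  x = 8: f ≡ 0 at y ∈ {3}; g ≡ 0 at y ∈ {2, 10}; common: ∅.
  x = 9: f ≡ 0 at y ∈ {6}; g ≡ 0 at y ∈ ∅; common: ∅.
  x = 10: f ≡ 0 at y ∈ {1}; g ≡ 0 at y ∈ {2, 8}; common: ∅.
Collecting: common zeros = {(7, 6)}, so the count is 1.
Comparison with the Bézout bound: 1 ≤ 4 = deg(f)·deg(g), as expected for curves with no common component (the affine F_11-count falls short of the bound because intersections may lie at infinity, over extension fields, or carry multiplicity).


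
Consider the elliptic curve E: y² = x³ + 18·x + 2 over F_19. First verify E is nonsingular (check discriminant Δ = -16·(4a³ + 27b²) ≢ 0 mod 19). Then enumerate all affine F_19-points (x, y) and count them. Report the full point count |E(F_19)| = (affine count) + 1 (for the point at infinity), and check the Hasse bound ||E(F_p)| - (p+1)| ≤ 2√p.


Affine points = {(3, 8), (3, 11), (4, 9), (4, 10), (9, 0), (10, 2), (10, 17), (11, 7), (11, 12), (13, 1), (13, 18), (16, 4), (16, 15)}; affine count = 13; |E(F_19)| = 14.

Discriminant check: Δ ∝ 4a³ + 27b² = 4·18³ + 27·2² = 4·5832 + 27·4 ≡ 9 (mod 19). Nonzero ⇒ E is nonsingular.
For each x ∈ F_19, compute rhs = x³ + 18·x + 2 mod 19, then count y ∈ F_19 with y² ≡ rhs.
  x = 0: rhs = 2, matching y values: none (0 points).
  x = 1: rhs = 2, matching y values: none (0 points).
  x = 2: rhs = 8, matching y values: none (0 points).
  x = 3: rhs = 7, matching y values: 8, 11 (2 points).
  x = 4: rhs = 5, matching y values: 9, 10 (2 points).
  x = 5: rhs = 8, matching y values: none (0 points).
  x = 6: rhs = 3, matching y values: none (0 points).
  x = 7: rhs = 15, matching y values: none (0 points).
  x = 8: rhs = 12, matching y values: none (0 points).
  x = 9: rhs = 0, matching y values: 0 (1 points).
  x = 10: rhs = 4, matching y values: 2, 17 (2 points).
  x = 11: rhs = 11, matching y values: 7, 12 (2 points).
  x = 12: rhs = 8, matching y values: none (0 points).
  x = 13: rhs = 1, matching y values: 1, 18 (2 points).
  x = 14: rhs = 15, matching y values: none (0 points).
  x = 15: rhs = 18, matching y values: none (0 points).
  x = 16: rhs = 16, matching y values: 4, 15 (2 points).
  x = 17: rhs = 15, matching y values: none (0 points).
  x = 18: rhs = 2, matching y values: none (0 points).
Total affine count: 13.
Full point count |E(F_19)| = 13 + 1 = 14.
Hasse bound: |14 − (19+1)| = |-6| = 6 ≤ 2√19 ≈ 8.7178 ✓.


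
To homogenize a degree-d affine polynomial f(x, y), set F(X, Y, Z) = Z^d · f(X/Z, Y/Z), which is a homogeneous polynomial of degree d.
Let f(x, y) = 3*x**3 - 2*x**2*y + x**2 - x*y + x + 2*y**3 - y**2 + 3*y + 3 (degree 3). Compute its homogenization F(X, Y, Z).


F(X, Y, Z) = 3*X**3 - 2*X**2*Y + X**2*Z - X*Y*Z + X*Z**2 + 2*Y**3 - Y**2*Z + 3*Y*Z**2 + 3*Z**3

deg(f) = 3.
Substitute x = X/Z, y = Y/Z into f, then multiply by Z^3.
  monomial 3·x^3·y^0 ↦ 3·X^3·Y^0·Z^0.
  monomial -2·x^2·y^1 ↦ -2·X^2·Y^1·Z^0.
  monomial 1·x^2·y^0 ↦ 1·X^2·Y^0·Z^1.
  monomial -1·x^1·y^1 ↦ -1·X^1·Y^1·Z^1.
  monomial 1·x^1·y^0 ↦ 1·X^1·Y^0·Z^2.
  monomial 2·x^0·y^3 ↦ 2·X^0·Y^3·Z^0.
  monomial -1·x^0·y^2 ↦ -1·X^0·Y^2·Z^1.
  monomial 3·x^0·y^1 ↦ 3·X^0·Y^1·Z^2.
  monomial 3·x^0·y^0 ↦ 3·X^0·Y^0·Z^3.
Collecting: F(X, Y, Z) = 3*X**3 - 2*X**2*Y + X**2*Z - X*Y*Z + X*Z**2 + 2*Y**3 - Y**2*Z + 3*Y*Z**2 + 3*Z**3.


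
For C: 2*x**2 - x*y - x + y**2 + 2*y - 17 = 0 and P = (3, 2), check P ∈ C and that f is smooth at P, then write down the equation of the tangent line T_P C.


Tangent line at P: 9*x + 3*y - 33 = 0.

Step 1: f(3, 2) = 0, so P lies on C.
Step 2: partial derivatives
  f_x(x, y) = 4*x - y - 1, f_y(x, y) = -x + 2*y + 2.
  f_x(P) = 9, f_y(P) = 3 (gradient nonzero, so P is smooth).
Step 3: tangent line at P: 9·(x − 3) + 3·(y − 2) = 0.
Expanding: 9*x + 3*y - 33 = 0.


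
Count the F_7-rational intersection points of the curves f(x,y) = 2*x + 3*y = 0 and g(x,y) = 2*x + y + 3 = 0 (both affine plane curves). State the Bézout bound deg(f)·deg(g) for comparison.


Common zeros: {(3, 5)}; count = 1; Bézout bound = 1.

deg(f) = 1, deg(g) = 1, so Bézout bound = 1.
Scan x ∈ F_7. For each x, list the y ∈ F_7 with f(x, y) ≡ 0 and those with g(x, y) ≡ 0 (mod 7); the common zeros in that column are the intersection.
  x = 0: f ≡ 0 at y ∈ {0}; g ≡ 0 at y ∈ {4}; common: ∅.
  x = 1: f ≡ 0 at y ∈ {4}; g ≡ 0 at y ∈ {2}; common: ∅.
  x = 2: f ≡ 0 at y ∈ {1}; g ≡ 0 at y ∈ {0}; common: ∅.
  x = 3: f ≡ 0 at y ∈ {5}; g ≡ 0 at y ∈ {5}; common: {5}.
  x = 4: f ≡ 0 at y ∈ {2}; g ≡ 0 at y ∈ {3}; common: ∅.
  x = 5: f ≡ 0 at y ∈ {6}; g ≡ 0 at y ∈ {1}; common: ∅.
  x = 6: f ≡ 0 at y ∈ {3}; g ≡ 0 at y ∈ {6}; common: ∅.
Collecting: common zeros = {(3, 5)}, so the count is 1.
Comparison with the Bézout bound: 1 ≤ 1 = deg(f)·deg(g), as expected for curves with no common component (the bound is attained).


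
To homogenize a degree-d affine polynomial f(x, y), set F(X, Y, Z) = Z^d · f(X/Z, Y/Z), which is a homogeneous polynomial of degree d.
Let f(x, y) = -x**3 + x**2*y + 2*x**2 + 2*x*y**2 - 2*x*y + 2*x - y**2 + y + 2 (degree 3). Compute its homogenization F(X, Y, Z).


F(X, Y, Z) = -X**3 + X**2*Y + 2*X**2*Z + 2*X*Y**2 - 2*X*Y*Z + 2*X*Z**2 - Y**2*Z + Y*Z**2 + 2*Z**3

deg(f) = 3.
Substitute x = X/Z, y = Y/Z into f, then multiply by Z^3.
  monomial -1·x^3·y^0 ↦ -1·X^3·Y^0·Z^0.
  monomial 1·x^2·y^1 ↦ 1·X^2·Y^1·Z^0.
  monomial 2·x^2·y^0 ↦ 2·X^2·Y^0·Z^1.
  monomial 2·x^1·y^2 ↦ 2·X^1·Y^2·Z^0.
  monomial -2·x^1·y^1 ↦ -2·X^1·Y^1·Z^1.
  monomial 2·x^1·y^0 ↦ 2·X^1·Y^0·Z^2.
  monomial -1·x^0·y^2 ↦ -1·X^0·Y^2·Z^1.
  monomial 1·x^0·y^1 ↦ 1·X^0·Y^1·Z^2.
  monomial 2·x^0·y^0 ↦ 2·X^0·Y^0·Z^3.
Collecting: F(X, Y, Z) = -X**3 + X**2*Y + 2*X**2*Z + 2*X*Y**2 - 2*X*Y*Z + 2*X*Z**2 - Y**2*Z + Y*Z**2 + 2*Z**3.


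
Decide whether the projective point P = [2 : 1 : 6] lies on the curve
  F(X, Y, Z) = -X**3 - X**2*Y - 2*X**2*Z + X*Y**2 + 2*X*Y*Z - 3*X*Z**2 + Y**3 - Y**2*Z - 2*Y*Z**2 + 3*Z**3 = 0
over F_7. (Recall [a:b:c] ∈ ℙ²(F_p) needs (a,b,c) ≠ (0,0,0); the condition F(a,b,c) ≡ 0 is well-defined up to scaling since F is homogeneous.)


F(2,1,6) ≡ 6 (mod 7); P is NOT on the curve.

Evaluate F(2, 1, 6) term-by-term (mod 7).
  -X**3 ↦ -1·8·1·1 = -8
  -X**2*Y ↦ -1·4·1·1 = -4
  -2*X**2*Z ↦ -2·4·1·6 = -48
  X*Y**2 ↦ 1·2·1·1 = 2
  2*X*Y*Z ↦ 2·2·1·6 = 24
  -3*X*Z**2 ↦ -3·2·1·36 = -216
  Y**3 ↦ 1·1·1·1 = 1
  -Y**2*Z ↦ -1·1·1·6 = -6
  -2*Y*Z**2 ↦ -2·1·1·36 = -72
  3*Z**3 ↦ 3·1·1·216 = 648
Sum: F(2, 1, 6) = (-8) + (-4) + (-48) + (2) + (24) + (-216) + (1) + (-6) + (-72) + (648) = 321.
Reducing mod 7: 321 ≡ 6 (mod 7).
Since F(a, b, c) ≡ 6 ≠ 0 (mod 7), P does NOT lie on the curve.


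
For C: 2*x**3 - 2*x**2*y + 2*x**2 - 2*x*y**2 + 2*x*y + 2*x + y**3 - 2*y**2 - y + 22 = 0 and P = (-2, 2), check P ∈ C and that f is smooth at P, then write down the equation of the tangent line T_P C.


Tangent line at P: 30*x + 7*y + 46 = 0.

Step 1: f(-2, 2) = 0, so P lies on C.
Step 2: partial derivatives
  f_x(x, y) = 6*x**2 - 4*x*y + 4*x - 2*y**2 + 2*y + 2, f_y(x, y) = -2*x**2 - 4*x*y + 2*x + 3*y**2 - 4*y - 1.
  f_x(P) = 30, f_y(P) = 7 (gradient nonzero, so P is smooth).
Step 3: tangent line at P: 30·(x − -2) + 7·(y − 2) = 0.
Expanding: 30*x + 7*y + 46 = 0.


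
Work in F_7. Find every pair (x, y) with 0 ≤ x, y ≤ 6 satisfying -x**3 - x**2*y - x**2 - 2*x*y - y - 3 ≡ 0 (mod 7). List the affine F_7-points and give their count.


Affine F_7-points: {(0, 4), (1, 4), (2, 3), (3, 5), (4, 2), (5, 1)}; count = 6.

For each of the 49 pairs (x, y) ∈ F_7², evaluate f(x, y) mod 7. Record the zeros.
  x = 0: [0↦4, 1↦3, 2↦2, 3↦1, 4↦0, 5↦6, 6↦5]  zeros at y ∈ {4}
  x = 1: [0↦2, 1↦5, 2↦1, 3↦4, 4↦0, 5↦3, 6↦6]  zeros at y ∈ {4}
  x = 2: [0↦6, 1↦4, 2↦2, 3↦0, 4↦5, 5↦3, 6↦1]  zeros at y ∈ {3}
  x = 3: [0↦3, 1↦1, 2↦6, 3↦4, 4↦2, 5↦0, 6↦5]  zeros at y ∈ {5}
  x = 4: [0↦1, 1↦4, 2↦0, 3↦3, 4↦6, 5↦2, 6↦5]  zeros at y ∈ {2}
  x = 5: [0↦1, 1↦0, 2↦6, 3↦5, 4↦4, 5↦3, 6↦2]  zeros at y ∈ {1}
  x = 6: [0↦4, 1↦4, 2↦4, 3↦4, 4↦4, 5↦4, 6↦4]  zeros at y ∈ ∅
Collecting zeros: affine points = {(0, 4), (1, 4), (2, 3), (3, 5), (4, 2), (5, 1)}.
Total count |C(F_7)_aff| = 6.


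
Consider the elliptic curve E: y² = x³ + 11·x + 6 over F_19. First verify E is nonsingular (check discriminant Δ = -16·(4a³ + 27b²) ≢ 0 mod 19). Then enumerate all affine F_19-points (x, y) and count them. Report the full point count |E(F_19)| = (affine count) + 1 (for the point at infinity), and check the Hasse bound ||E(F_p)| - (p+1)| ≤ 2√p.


Affine points = {(0, 5), (0, 14), (2, 6), (2, 13), (3, 3), (3, 16), (4, 0), (8, 6), (8, 13), (9, 6), (9, 13), (12, 2), (12, 17), (13, 3), (13, 16), (14, 4), (14, 15)}; affine count = 17; |E(F_19)| = 18.

Discriminant check: Δ ∝ 4a³ + 27b² = 4·11³ + 27·6² = 4·1331 + 27·36 ≡ 7 (mod 19). Nonzero ⇒ E is nonsingular.
For each x ∈ F_19, compute rhs = x³ + 11·x + 6 mod 19, then count y ∈ F_19 with y² ≡ rhs.
  x = 0: rhs = 6, matching y values: 5, 14 (2 points).
  x = 1: rhs = 18, matching y values: none (0 points).
  x = 2: rhs = 17, matching y values: 6, 13 (2 points).
  x = 3: rhs = 9, matching y values: 3, 16 (2 points).
  x = 4: rhs = 0, matching y values: 0 (1 points).
  x = 5: rhs = 15, matching y values: none (0 points).
  x = 6: rhs = 3, matching y values: none (0 points).
  x = 7: rhs = 8, matching y values: none (0 points).
  x = 8: rhs = 17, matching y values: 6, 13 (2 points).
  x = 9: rhs = 17, matching y values: 6, 13 (2 points).
  x = 10: rhs = 14, matching y values: none (0 points).
  x = 11: rhs = 14, matching y values: none (0 points).
  x = 12: rhs = 4, matching y values: 2, 17 (2 points).
  x = 13: rhs = 9, matching y values: 3, 16 (2 points).
  x = 14: rhs = 16, matching y values: 4, 15 (2 points).
  x = 15: rhs = 12, matching y values: none (0 points).
  x = 16: rhs = 3, matching y values: none (0 points).
  x = 17: rhs = 14, matching y values: none (0 points).
  x = 18: rhs = 13, matching y values: none (0 points).
Total affine count: 17.
Full point count |E(F_19)| = 17 + 1 = 18.
Hasse bound: |18 − (19+1)| = |-2| = 2 ≤ 2√19 ≈ 8.7178 ✓.


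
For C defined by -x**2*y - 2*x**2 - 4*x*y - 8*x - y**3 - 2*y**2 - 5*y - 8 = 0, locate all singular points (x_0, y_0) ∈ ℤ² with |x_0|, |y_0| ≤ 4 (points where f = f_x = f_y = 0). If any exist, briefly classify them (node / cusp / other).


Singular points: {(-2, -1)}; classification: node.

Compute partial derivatives:
  f_x = -2*x*y - 4*x - 4*y - 8.
  f_y = -x**2 - 4*x - 3*y**2 - 4*y - 5.
Scan x_0 ∈ {−4, ..., 4}. For each x_0, f_y(x_0, y) is a polynomial in y; find its integer roots y ∈ {−4, ..., 4}, then test f_x and f at those candidates.
  x = -4: f_y(-4, y) = -3*y**2 - 4*y - 5; no integer root y with |y| ≤ 4.
  x = -3: f_y(-3, y) = -3*y**2 - 4*y - 2; no integer root y with |y| ≤ 4.
  x = -2: f_y(-2, y) = -3*y**2 - 4*y - 1; vanishes at y ∈ {-1}. (-2, -1): f_x = 0, f = 0 — SINGULAR.
  x = -1: f_y(-1, y) = -3*y**2 - 4*y - 2; no integer root y with |y| ≤ 4.
  x = 0: f_y(0, y) = -3*y**2 - 4*y - 5; no integer root y with |y| ≤ 4.
  x = 1: f_y(1, y) = -3*y**2 - 4*y - 10; no integer root y with |y| ≤ 4.
  x = 2: f_y(2, y) = -3*y**2 - 4*y - 17; no integer root y with |y| ≤ 4.
  x = 3: f_y(3, y) = -3*y**2 - 4*y - 26; no integer root y with |y| ≤ 4.
  x = 4: f_y(4, y) = -3*y**2 - 4*y - 37; no integer root y with |y| ≤ 4.
Only singular point on the grid: (-2, -1).
Classify: substitute x = -2 + u, y = -1 + v and expand: f = -u**2*v - u**2 - v**3 + v**2.
No constant or linear terms (consistent with a singular point). Quadratic part: -u**2 + v**2. Cubic part: -u**2*v - v**3.
The quadratic part v**2 - u**2 = (v − u)(v + u) splits into two distinct linear factors, so there are two distinct tangent lines y − -1 = ±(x − -2) — this is a node (ordinary double point).
Classification: node.


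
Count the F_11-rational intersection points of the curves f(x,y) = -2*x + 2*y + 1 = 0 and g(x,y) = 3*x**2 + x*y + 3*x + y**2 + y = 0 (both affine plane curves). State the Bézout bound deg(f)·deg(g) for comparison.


Common zeros: {(2, 7), (3, 8)}; count = 2; Bézout bound = 2.

deg(f) = 1, deg(g) = 2, so Bézout bound = 2.
Scan x ∈ F_11. For each x, list the y ∈ F_11 with f(x, y) ≡ 0 and those with g(x, y) ≡ 0 (mod 11); the common zeros in that column are the intersection.
  x = 0: f ≡ 0 at y ∈ {5}; g ≡ 0 at y ∈ {0, 10}; common: ∅.
  x = 1: f ≡ 0 at y ∈ {6}; g ≡ 0 at y ∈ ∅; common: ∅.
  x = 2: f ≡ 0 at y ∈ {7}; g ≡ 0 at y ∈ {1, 7}; common: {7}.
  x = 3: f ≡ 0 at y ∈ {8}; g ≡ 0 at y ∈ {8, 10}; common: {8}.
  x = 4: f ≡ 0 at y ∈ {9}; g ≡ 0 at y ∈ {1, 5}; common: ∅.
  x = 5: f ≡ 0 at y ∈ {10}; g ≡ 0 at y ∈ ∅; common: ∅.
  x = 6: f ≡ 0 at y ∈ {0}; g ≡ 0 at y ∈ ∅; common: ∅.
  x = 7: f ≡ 0 at y ∈ {1}; g ≡ 0 at y ∈ ∅; common: ∅.
  x = 8: f ≡ 0 at y ∈ {2}; g ≡ 0 at y ∈ {5, 8}; common: ∅.
  x = 9: f ≡ 0 at y ∈ {3}; g ≡ 0 at y ∈ ∅; common: ∅.
  x = 10: f ≡ 0 at y ∈ {4}; g ≡ 0 at y ∈ {0}; common: ∅.
Collecting: common zeros = {(2, 7), (3, 8)}, so the count is 2.
Comparison with the Bézout bound: 2 ≤ 2 = deg(f)·deg(g), as expected for curves with no common component (the bound is attained).


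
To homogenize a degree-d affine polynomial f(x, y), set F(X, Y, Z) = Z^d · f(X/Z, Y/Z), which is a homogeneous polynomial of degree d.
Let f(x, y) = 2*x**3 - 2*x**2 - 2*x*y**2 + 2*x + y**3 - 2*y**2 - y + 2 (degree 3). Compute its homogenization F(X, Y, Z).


F(X, Y, Z) = 2*X**3 - 2*X**2*Z - 2*X*Y**2 + 2*X*Z**2 + Y**3 - 2*Y**2*Z - Y*Z**2 + 2*Z**3

deg(f) = 3.
Substitute x = X/Z, y = Y/Z into f, then multiply by Z^3.
  monomial 2·x^3·y^0 ↦ 2·X^3·Y^0·Z^0.
  monomial -2·x^2·y^0 ↦ -2·X^2·Y^0·Z^1.
  monomial -2·x^1·y^2 ↦ -2·X^1·Y^2·Z^0.
  monomial 2·x^1·y^0 ↦ 2·X^1·Y^0·Z^2.
  monomial 1·x^0·y^3 ↦ 1·X^0·Y^3·Z^0.
  monomial -2·x^0·y^2 ↦ -2·X^0·Y^2·Z^1.
  monomial -1·x^0·y^1 ↦ -1·X^0·Y^1·Z^2.
  monomial 2·x^0·y^0 ↦ 2·X^0·Y^0·Z^3.
Collecting: F(X, Y, Z) = 2*X**3 - 2*X**2*Z - 2*X*Y**2 + 2*X*Z**2 + Y**3 - 2*Y**2*Z - Y*Z**2 + 2*Z**3.


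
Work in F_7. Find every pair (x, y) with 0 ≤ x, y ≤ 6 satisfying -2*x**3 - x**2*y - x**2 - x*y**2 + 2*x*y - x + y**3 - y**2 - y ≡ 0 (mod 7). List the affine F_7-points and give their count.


Affine F_7-points: {(0, 0), (1, 4), (1, 6), (2, 2), (4, 1), (5, 0), (5, 1), (5, 5)}; count = 8.

For each of the 49 pairs (x, y) ∈ F_7², evaluate f(x, y) mod 7. Record the zeros.
  x = 0: [0↦0, 1↦6, 2↦2, 3↦1, 4↦2, 5↦4, 6↦6]  zeros at y ∈ {0}
  x = 1: [0↦3, 1↦2, 2↦3, 3↦5, 4↦0, 5↦1, 6↦0]  zeros at y ∈ {4, 6}
  x = 2: [0↦6, 1↦3, 2↦0, 3↦3, 4↦4, 5↦2, 6↦3]  zeros at y ∈ {2}
  x = 3: [0↦4, 1↦4, 2↦2, 3↦4, 4↦2, 5↦2, 6↦3]  zeros at y ∈ ∅
  x = 4: [0↦6, 1↦0, 2↦4, 3↦3, 4↦3, 5↦3, 6↦2]  zeros at y ∈ {1}
  x = 5: [0↦0, 1↦0, 2↦1, 3↦2, 4↦2, 5↦0, 6↦2]  zeros at y ∈ {0, 1, 5}
  x = 6: [0↦2, 1↦6, 2↦2, 3↦3, 4↦1, 5↦2, 6↦5]  zeros at y ∈ ∅
Collecting zeros: affine points = {(0, 0), (1, 4), (1, 6), (2, 2), (4, 1), (5, 0), (5, 1), (5, 5)}.
Total count |C(F_7)_aff| = 8.


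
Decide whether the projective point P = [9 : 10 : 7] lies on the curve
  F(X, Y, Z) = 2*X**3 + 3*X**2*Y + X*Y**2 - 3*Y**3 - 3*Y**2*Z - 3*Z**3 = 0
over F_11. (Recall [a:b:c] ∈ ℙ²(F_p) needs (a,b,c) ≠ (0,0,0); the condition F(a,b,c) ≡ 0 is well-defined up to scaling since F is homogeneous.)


F(9,10,7) ≡ 1 (mod 11); P is NOT on the curve.

Evaluate F(9, 10, 7) term-by-term (mod 11).
  2*X**3 ↦ 2·729·1·1 = 1458
  3*X**2*Y ↦ 3·81·10·1 = 2430
  X*Y**2 ↦ 1·9·100·1 = 900
  -3*Y**3 ↦ -3·1·1000·1 = -3000
  -3*Y**2*Z ↦ -3·1·100·7 = -2100
  -3*Z**3 ↦ -3·1·1·343 = -1029
Sum: F(9, 10, 7) = (1458) + (2430) + (900) + (-3000) + (-2100) + (-1029) = -1341.
Reducing mod 11: -1341 ≡ 1 (mod 11).
Since F(a, b, c) ≡ 1 ≠ 0 (mod 11), P does NOT lie on the curve.


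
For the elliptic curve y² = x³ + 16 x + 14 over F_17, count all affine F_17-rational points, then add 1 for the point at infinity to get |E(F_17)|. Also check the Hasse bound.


Affine points = {(3, 2), (3, 15), (5, 7), (5, 10), (8, 5), (8, 12), (10, 1), (10, 16), (11, 5), (11, 12), (12, 8), (12, 9), (15, 5), (15, 12)}; affine count = 14; |E(F_17)| = 15.

Discriminant check: Δ ∝ 4a³ + 27b² = 4·16³ + 27·14² = 4·4096 + 27·196 ≡ 1 (mod 17). Nonzero ⇒ E is nonsingular.
For each x ∈ F_17, compute rhs = x³ + 16·x + 14 mod 17, then count y ∈ F_17 with y² ≡ rhs.
  x = 0: rhs = 14, matching y values: none (0 points).
  x = 1: rhs = 14, matching y values: none (0 points).
  x = 2: rhs = 3, matching y values: none (0 points).
  x = 3: rhs = 4, matching y values: 2, 15 (2 points).
  x = 4: rhs = 6, matching y values: none (0 points).
  x = 5: rhs = 15, matching y values: 7, 10 (2 points).
  x = 6: rhs = 3, matching y values: none (0 points).
  x = 7: rhs = 10, matching y values: none (0 points).
  x = 8: rhs = 8, matching y values: 5, 12 (2 points).
  x = 9: rhs = 3, matching y values: none (0 points).
  x = 10: rhs = 1, matching y values: 1, 16 (2 points).
  x = 11: rhs = 8, matching y values: 5, 12 (2 points).
  x = 12: rhs = 13, matching y values: 8, 9 (2 points).
  x = 13: rhs = 5, matching y values: none (0 points).
  x = 14: rhs = 7, matching y values: none (0 points).
  x = 15: rhs = 8, matching y values: 5, 12 (2 points).
  x = 16: rhs = 14, matching y values: none (0 points).
Total affine count: 14.
Full point count |E(F_17)| = 14 + 1 = 15.
Hasse bound: |15 − (17+1)| = |-3| = 3 ≤ 2√17 ≈ 8.2462 ✓.


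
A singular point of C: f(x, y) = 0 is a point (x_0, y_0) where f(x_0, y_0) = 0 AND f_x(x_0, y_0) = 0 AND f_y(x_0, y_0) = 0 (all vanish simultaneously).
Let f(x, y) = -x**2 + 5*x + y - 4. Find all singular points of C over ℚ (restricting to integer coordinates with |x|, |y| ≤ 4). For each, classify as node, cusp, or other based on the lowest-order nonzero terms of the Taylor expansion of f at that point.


No singular points in the scanned grid; C is smooth there.

Compute partial derivatives:
  f_x = 5 - 2*x.
  f_y = 1.
f_y = 1 is a nonzero constant, so f_y never vanishes: no point (x, y) can satisfy f = f_x = f_y = 0. In particular no (x, y) ∈ {−4, ..., 4}² is singular; the curve is smooth.


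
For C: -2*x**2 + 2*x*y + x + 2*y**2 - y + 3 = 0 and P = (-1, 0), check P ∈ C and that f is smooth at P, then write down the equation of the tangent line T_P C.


Tangent line at P: 5*x - 3*y + 5 = 0.

Step 1: f(-1, 0) = 0, so P lies on C.
Step 2: partial derivatives
  f_x(x, y) = -4*x + 2*y + 1, f_y(x, y) = 2*x + 4*y - 1.
  f_x(P) = 5, f_y(P) = -3 (gradient nonzero, so P is smooth).
Step 3: tangent line at P: 5·(x − -1) + -3·(y − 0) = 0.
Expanding: 5*x - 3*y + 5 = 0.


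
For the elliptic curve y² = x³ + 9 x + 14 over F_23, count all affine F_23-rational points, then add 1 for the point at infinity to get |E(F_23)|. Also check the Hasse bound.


Affine points = {(1, 1), (1, 22), (5, 0), (6, 10), (6, 13), (7, 11), (7, 12), (8, 0), (10, 0), (11, 8), (11, 15), (14, 3), (14, 20), (19, 11), (19, 12), (20, 11), (20, 12), (22, 2), (22, 21)}; affine count = 19; |E(F_23)| = 20.

Discriminant check: Δ ∝ 4a³ + 27b² = 4·9³ + 27·14² = 4·729 + 27·196 ≡ 20 (mod 23). Nonzero ⇒ E is nonsingular.
For each x ∈ F_23, compute rhs = x³ + 9·x + 14 mod 23, then count y ∈ F_23 with y² ≡ rhs.
  x = 0: rhs = 14, matching y values: none (0 points).
  x = 1: rhs = 1, matching y values: 1, 22 (2 points).
  x = 2: rhs = 17, matching y values: none (0 points).
  x = 3: rhs = 22, matching y values: none (0 points).
  x = 4: rhs = 22, matching y values: none (0 points).
  x = 5: rhs = 0, matching y values: 0 (1 points).
  x = 6: rhs = 8, matching y values: 10, 13 (2 points).
  x = 7: rhs = 6, matching y values: 11, 12 (2 points).
  x = 8: rhs = 0, matching y values: 0 (1 points).
  x = 9: rhs = 19, matching y values: none (0 points).
  x = 10: rhs = 0, matching y values: 0 (1 points).
  x = 11: rhs = 18, matching y values: 8, 15 (2 points).
  x = 12: rhs = 10, matching y values: none (0 points).
  x = 13: rhs = 5, matching y values: none (0 points).
  x = 14: rhs = 9, matching y values: 3, 20 (2 points).
  x = 15: rhs = 5, matching y values: none (0 points).
  x = 16: rhs = 22, matching y values: none (0 points).
  x = 17: rhs = 20, matching y values: none (0 points).
  x = 18: rhs = 5, matching y values: none (0 points).
  x = 19: rhs = 6, matching y values: 11, 12 (2 points).
  x = 20: rhs = 6, matching y values: 11, 12 (2 points).
  x = 21: rhs = 11, matching y values: none (0 points).
  x = 22: rhs = 4, matching y values: 2, 21 (2 points).
Total affine count: 19.
Full point count |E(F_23)| = 19 + 1 = 20.
Hasse bound: |20 − (23+1)| = |-4| = 4 ≤ 2√23 ≈ 9.5917 ✓.
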